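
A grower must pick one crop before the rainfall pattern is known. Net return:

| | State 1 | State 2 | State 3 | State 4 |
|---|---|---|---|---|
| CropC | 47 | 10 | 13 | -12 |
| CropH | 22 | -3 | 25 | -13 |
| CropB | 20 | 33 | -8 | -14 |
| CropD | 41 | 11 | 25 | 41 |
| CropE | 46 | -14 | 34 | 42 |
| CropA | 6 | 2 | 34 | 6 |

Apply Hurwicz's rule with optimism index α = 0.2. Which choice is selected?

CropD

CropC: 0.2·47 + 0.8·(-12) = -0.2
CropH: 0.2·25 + 0.8·(-13) = -5.4
CropB: 0.2·33 + 0.8·(-14) = -4.6
CropD: 0.2·41 + 0.8·11 = 17
CropE: 0.2·46 + 0.8·(-14) = -2
CropA: 0.2·34 + 0.8·2 = 8.4
Highest Hurwicz score = 17 → CropD.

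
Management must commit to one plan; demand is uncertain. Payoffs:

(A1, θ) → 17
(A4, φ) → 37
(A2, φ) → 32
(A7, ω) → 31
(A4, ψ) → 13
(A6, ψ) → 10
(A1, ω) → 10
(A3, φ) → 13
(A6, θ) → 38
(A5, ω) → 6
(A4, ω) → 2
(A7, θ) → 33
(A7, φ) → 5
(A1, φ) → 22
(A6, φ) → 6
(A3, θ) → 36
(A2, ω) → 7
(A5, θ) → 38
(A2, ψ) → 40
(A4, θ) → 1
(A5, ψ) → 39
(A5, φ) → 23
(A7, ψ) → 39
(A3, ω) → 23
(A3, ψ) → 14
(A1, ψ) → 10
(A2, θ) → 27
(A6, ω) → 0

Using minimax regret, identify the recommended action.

A2

Column bests: θ=38, φ=37, ψ=40, ω=31.
A1 regrets: 21, 15, 30, 21 → max 30
A2 regrets: 11, 5, 0, 24 → max 24
A3 regrets: 2, 24, 26, 8 → max 26
A4 regrets: 37, 0, 27, 29 → max 37
A5 regrets: 0, 14, 1, 25 → max 25
A6 regrets: 0, 31, 30, 31 → max 31
A7 regrets: 5, 32, 1, 0 → max 32
Smallest max regret = 24 → A2.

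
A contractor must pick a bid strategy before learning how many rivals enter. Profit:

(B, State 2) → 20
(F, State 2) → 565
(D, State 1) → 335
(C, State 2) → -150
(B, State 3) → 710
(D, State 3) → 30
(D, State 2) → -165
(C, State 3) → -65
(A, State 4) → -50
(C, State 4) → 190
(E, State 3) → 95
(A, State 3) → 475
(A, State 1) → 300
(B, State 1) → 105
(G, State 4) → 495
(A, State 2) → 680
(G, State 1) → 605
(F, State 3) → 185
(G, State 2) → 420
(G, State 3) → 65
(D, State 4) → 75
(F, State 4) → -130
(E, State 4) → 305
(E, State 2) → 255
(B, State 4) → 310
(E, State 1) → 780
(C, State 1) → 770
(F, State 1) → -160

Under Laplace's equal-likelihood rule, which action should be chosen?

Row averages: A=351.25, B=286.25, C=186.25, D=68.75, E=358.75, F=115, G=396.25
Highest average = 396.25 → G.

G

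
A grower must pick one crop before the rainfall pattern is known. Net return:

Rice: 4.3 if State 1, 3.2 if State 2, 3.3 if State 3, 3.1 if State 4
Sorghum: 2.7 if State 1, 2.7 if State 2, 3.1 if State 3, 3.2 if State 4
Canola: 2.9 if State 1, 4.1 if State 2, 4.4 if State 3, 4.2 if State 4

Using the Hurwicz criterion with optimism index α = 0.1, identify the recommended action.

Rice

Rice: 0.1·4.3 + 0.9·3.1 = 3.22
Sorghum: 0.1·3.2 + 0.9·2.7 = 2.75
Canola: 0.1·4.4 + 0.9·2.9 = 3.05
Highest Hurwicz score = 3.22 → Rice.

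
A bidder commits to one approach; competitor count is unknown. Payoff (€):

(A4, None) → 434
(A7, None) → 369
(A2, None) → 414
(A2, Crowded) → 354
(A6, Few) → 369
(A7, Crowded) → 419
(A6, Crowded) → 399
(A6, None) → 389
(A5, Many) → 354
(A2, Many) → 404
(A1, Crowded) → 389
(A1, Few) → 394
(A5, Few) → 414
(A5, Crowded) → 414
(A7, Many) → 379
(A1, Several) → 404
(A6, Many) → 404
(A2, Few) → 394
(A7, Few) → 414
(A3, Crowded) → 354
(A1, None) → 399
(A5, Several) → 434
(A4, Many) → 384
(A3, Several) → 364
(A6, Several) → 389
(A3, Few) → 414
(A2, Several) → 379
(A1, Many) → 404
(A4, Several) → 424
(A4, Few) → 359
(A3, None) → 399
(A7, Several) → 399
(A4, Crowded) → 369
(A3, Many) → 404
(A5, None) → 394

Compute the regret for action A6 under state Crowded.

20

Best payoff under Crowded is 419.
Regret = 419 − 399 = 20.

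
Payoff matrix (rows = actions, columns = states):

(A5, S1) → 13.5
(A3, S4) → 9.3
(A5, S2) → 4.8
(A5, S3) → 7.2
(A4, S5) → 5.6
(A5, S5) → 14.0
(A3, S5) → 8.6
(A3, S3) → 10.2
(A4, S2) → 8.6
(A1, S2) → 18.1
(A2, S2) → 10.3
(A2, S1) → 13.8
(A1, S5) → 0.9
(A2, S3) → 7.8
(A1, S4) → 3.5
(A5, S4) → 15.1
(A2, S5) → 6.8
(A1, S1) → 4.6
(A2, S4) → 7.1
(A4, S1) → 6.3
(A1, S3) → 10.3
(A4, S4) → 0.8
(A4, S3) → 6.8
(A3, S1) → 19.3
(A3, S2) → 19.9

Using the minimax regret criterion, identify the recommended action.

A3

Column bests: S1=19.3, S2=19.9, S3=10.3, S4=15.1, S5=14.0.
A1 regrets: 14.7, 1.8, 0.0, 11.6, 13.1 → max 14.7
A2 regrets: 5.5, 9.6, 2.5, 8.0, 7.2 → max 9.6
A3 regrets: 0.0, 0.0, 0.1, 5.8, 5.4 → max 5.8
A4 regrets: 13.0, 11.3, 3.5, 14.3, 8.4 → max 14.3
A5 regrets: 5.8, 15.1, 3.1, 0.0, 0.0 → max 15.1
Smallest max regret = 5.8 → A3.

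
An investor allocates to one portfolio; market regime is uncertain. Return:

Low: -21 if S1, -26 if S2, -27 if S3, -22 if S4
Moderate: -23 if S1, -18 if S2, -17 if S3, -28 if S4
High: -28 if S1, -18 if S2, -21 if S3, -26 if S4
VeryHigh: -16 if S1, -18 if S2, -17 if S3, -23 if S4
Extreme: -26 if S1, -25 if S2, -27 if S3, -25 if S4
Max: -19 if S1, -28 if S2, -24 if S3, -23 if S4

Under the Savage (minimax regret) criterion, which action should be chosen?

VeryHigh

Column bests: S1=-16, S2=-18, S3=-17, S4=-22.
Low regrets: 5, 8, 10, 0 → max 10
Moderate regrets: 7, 0, 0, 6 → max 7
High regrets: 12, 0, 4, 4 → max 12
VeryHigh regrets: 0, 0, 0, 1 → max 1
Extreme regrets: 10, 7, 10, 3 → max 10
Max regrets: 3, 10, 7, 1 → max 10
Smallest max regret = 1 → VeryHigh.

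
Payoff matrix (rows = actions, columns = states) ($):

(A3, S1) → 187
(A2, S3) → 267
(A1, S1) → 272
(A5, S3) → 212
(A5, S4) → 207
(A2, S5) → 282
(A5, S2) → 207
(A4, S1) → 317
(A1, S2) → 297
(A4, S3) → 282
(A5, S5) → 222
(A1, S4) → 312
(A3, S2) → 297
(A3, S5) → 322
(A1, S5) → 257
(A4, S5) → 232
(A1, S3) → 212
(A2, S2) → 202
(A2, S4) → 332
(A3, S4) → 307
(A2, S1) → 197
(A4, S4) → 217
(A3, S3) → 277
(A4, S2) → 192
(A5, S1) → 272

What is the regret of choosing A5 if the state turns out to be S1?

45

Best payoff under S1 is 317.
Regret = 317 − 272 = 45.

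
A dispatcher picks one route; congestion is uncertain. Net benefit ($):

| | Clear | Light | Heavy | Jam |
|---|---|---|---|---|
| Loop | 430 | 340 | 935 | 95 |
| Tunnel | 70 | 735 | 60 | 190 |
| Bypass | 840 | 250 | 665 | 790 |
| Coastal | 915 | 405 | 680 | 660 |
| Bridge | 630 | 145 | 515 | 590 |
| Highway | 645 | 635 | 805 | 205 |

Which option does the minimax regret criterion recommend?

Coastal

Column bests: Clear=915, Light=735, Heavy=935, Jam=790.
Loop regrets: 485, 395, 0, 695 → max 695
Tunnel regrets: 845, 0, 875, 600 → max 875
Bypass regrets: 75, 485, 270, 0 → max 485
Coastal regrets: 0, 330, 255, 130 → max 330
Bridge regrets: 285, 590, 420, 200 → max 590
Highway regrets: 270, 100, 130, 585 → max 585
Smallest max regret = 330 → Coastal.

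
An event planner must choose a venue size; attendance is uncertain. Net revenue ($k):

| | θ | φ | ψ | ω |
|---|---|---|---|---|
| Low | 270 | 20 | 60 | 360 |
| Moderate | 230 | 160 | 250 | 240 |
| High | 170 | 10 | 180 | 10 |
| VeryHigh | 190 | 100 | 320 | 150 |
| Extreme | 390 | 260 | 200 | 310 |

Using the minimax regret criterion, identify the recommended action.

Column bests: θ=390, φ=260, ψ=320, ω=360.
Low regrets: 120, 240, 260, 0 → max 260
Moderate regrets: 160, 100, 70, 120 → max 160
High regrets: 220, 250, 140, 350 → max 350
VeryHigh regrets: 200, 160, 0, 210 → max 210
Extreme regrets: 0, 0, 120, 50 → max 120
Smallest max regret = 120 → Extreme.

Extreme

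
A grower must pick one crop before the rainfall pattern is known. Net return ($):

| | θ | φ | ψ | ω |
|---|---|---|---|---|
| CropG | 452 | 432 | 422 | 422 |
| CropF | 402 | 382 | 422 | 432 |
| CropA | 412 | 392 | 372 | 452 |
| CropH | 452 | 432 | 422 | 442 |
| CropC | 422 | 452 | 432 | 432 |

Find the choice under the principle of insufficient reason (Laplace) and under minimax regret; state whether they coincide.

laplace → CropH; minimax regret → CropH (agree)

Row averages: CropG=432, CropF=409.5, CropA=407, CropH=437, CropC=434.5
Highest average = 437 → CropH.
Column bests: θ=452, φ=452, ψ=432, ω=452.
CropG regrets: 0, 20, 10, 30 → max 30
CropF regrets: 50, 70, 10, 20 → max 70
CropA regrets: 40, 60, 60, 0 → max 60
CropH regrets: 0, 20, 10, 10 → max 20
CropC regrets: 30, 0, 0, 20 → max 30
Smallest max regret = 20 → CropH.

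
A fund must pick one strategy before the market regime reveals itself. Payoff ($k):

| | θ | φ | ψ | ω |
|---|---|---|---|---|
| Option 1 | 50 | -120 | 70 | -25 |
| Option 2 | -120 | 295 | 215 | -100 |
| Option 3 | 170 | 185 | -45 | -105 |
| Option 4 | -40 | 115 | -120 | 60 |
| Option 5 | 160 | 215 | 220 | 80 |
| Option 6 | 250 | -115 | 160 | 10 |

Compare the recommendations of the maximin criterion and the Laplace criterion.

maximin → Option 5; laplace → Option 5 (agree)

Row minima: Option 1=-120, Option 2=-120, Option 3=-105, Option 4=-120, Option 5=80, Option 6=-115
Best worst-case = 80 → Option 5.
Row averages: Option 1=-6.25, Option 2=72.5, Option 3=51.25, Option 4=3.75, Option 5=168.75, Option 6=76.25
Highest average = 168.75 → Option 5.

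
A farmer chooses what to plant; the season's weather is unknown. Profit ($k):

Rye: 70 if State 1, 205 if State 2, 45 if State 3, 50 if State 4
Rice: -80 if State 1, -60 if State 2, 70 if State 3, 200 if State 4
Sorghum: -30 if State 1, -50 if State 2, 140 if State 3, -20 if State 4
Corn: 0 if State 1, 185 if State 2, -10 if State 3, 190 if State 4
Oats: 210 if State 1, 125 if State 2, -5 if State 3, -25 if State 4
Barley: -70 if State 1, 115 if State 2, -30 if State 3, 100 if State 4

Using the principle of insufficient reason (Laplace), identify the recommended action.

Row averages: Rye=92.5, Rice=32.5, Sorghum=10, Corn=91.25, Oats=76.25, Barley=28.75
Highest average = 92.5 → Rye.

Rye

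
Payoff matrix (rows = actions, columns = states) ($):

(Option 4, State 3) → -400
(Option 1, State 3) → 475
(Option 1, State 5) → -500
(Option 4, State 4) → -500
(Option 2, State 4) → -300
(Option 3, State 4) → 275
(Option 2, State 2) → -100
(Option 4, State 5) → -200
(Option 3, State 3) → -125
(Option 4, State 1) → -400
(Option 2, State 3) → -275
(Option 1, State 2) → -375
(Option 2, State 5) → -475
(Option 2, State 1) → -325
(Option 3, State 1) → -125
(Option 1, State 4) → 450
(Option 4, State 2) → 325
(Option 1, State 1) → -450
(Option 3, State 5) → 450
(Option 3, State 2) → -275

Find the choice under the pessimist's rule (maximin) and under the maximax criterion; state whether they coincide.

Row minima: Option 1=-500, Option 2=-475, Option 3=-275, Option 4=-500
Best worst-case = -275 → Option 3.
Row maxima: Option 1=475, Option 2=-100, Option 3=450, Option 4=325
Best best-case = 475 → Option 1.

maximin → Option 3; maximax → Option 1 (disagree)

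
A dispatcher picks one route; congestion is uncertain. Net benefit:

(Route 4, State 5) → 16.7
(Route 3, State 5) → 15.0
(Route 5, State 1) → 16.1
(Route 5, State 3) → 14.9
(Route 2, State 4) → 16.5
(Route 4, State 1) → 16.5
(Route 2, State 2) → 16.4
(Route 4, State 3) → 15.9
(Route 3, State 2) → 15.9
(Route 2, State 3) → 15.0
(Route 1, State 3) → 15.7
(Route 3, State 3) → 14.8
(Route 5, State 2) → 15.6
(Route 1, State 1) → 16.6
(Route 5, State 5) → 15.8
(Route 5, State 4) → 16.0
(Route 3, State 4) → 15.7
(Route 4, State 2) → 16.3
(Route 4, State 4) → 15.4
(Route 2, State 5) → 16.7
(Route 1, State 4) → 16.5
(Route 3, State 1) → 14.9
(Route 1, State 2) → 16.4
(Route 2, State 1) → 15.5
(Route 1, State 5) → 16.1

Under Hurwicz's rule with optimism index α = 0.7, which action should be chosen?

Route 1

Route 1: 0.7·16.6 + 0.3·15.7 = 16.33
Route 2: 0.7·16.7 + 0.3·15.0 = 16.19
Route 3: 0.7·15.9 + 0.3·14.8 = 15.57
Route 4: 0.7·16.7 + 0.3·15.4 = 16.31
Route 5: 0.7·16.1 + 0.3·14.9 = 15.74
Highest Hurwicz score = 16.33 → Route 1.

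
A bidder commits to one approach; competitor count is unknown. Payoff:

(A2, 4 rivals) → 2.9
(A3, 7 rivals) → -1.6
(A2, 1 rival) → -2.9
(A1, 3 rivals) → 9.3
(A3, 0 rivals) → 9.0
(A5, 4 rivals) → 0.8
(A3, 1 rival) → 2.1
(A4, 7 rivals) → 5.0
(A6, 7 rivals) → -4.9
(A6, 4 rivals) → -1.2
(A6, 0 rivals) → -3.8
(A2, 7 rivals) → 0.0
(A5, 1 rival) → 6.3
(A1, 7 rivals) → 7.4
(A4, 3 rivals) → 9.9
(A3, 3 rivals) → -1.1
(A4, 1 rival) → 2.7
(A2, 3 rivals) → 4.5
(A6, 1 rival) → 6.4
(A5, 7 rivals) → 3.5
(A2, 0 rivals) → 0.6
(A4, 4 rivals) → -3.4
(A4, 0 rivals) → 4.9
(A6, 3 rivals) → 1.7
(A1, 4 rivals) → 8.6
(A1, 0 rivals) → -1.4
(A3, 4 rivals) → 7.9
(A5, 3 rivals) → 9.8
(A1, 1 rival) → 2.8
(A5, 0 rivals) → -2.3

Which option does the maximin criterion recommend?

A1

Row minima: A1=-1.4, A2=-2.9, A3=-1.6, A4=-3.4, A5=-2.3, A6=-4.9
Best worst-case = -1.4 → A1.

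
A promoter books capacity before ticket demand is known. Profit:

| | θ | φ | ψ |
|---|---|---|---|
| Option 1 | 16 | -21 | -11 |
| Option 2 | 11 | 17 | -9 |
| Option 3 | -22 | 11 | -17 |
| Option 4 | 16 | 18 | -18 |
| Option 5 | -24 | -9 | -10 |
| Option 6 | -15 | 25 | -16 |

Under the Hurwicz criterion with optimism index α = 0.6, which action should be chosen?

Option 6

Option 1: 0.6·16 + 0.4·(-21) = 1.2
Option 2: 0.6·17 + 0.4·(-9) = 6.6
Option 3: 0.6·11 + 0.4·(-22) = -2.2
Option 4: 0.6·18 + 0.4·(-18) = 3.6
Option 5: 0.6·(-9) + 0.4·(-24) = -15
Option 6: 0.6·25 + 0.4·(-16) = 8.6
Highest Hurwicz score = 8.6 → Option 6.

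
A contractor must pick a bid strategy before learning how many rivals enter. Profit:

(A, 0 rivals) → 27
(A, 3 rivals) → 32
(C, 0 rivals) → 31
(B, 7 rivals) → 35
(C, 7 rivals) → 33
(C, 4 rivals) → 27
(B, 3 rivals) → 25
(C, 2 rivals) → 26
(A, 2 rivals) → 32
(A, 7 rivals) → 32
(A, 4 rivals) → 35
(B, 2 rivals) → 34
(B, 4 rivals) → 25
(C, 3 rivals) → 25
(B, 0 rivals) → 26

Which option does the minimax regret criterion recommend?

A

Column bests: 0 rivals=31, 2 rivals=34, 3 rivals=32, 4 rivals=35, 7 rivals=35.
A regrets: 4, 2, 0, 0, 3 → max 4
B regrets: 5, 0, 7, 10, 0 → max 10
C regrets: 0, 8, 7, 8, 2 → max 8
Smallest max regret = 4 → A.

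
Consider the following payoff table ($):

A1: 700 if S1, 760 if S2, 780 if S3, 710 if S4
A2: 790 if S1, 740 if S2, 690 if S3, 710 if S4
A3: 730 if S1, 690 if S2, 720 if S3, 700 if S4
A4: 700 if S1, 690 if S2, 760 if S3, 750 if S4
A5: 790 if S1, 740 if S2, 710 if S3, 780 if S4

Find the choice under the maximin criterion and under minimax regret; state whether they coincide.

Row minima: A1=700, A2=690, A3=690, A4=690, A5=710
Best worst-case = 710 → A5.
Column bests: S1=790, S2=760, S3=780, S4=780.
A1 regrets: 90, 0, 0, 70 → max 90
A2 regrets: 0, 20, 90, 70 → max 90
A3 regrets: 60, 70, 60, 80 → max 80
A4 regrets: 90, 70, 20, 30 → max 90
A5 regrets: 0, 20, 70, 0 → max 70
Smallest max regret = 70 → A5.

maximin → A5; minimax regret → A5 (agree)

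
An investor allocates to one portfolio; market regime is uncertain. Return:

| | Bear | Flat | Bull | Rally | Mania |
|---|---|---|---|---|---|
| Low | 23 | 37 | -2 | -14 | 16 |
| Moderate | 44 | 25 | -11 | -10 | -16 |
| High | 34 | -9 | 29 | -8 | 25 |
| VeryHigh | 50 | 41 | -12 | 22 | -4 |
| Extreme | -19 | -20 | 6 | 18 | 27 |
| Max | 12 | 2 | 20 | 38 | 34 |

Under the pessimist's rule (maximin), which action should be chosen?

Max

Row minima: Low=-14, Moderate=-16, High=-9, VeryHigh=-12, Extreme=-20, Max=2
Best worst-case = 2 → Max.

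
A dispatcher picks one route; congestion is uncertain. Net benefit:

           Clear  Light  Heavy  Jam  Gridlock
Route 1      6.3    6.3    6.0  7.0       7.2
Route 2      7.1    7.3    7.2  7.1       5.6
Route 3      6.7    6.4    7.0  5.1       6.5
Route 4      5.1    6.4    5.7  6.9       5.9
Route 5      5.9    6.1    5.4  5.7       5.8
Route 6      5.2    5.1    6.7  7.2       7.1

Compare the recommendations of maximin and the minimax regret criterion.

Row minima: Route 1=6.0, Route 2=5.6, Route 3=5.1, Route 4=5.1, Route 5=5.4, Route 6=5.1
Best worst-case = 6.0 → Route 1.
Column bests: Clear=7.1, Light=7.3, Heavy=7.2, Jam=7.2, Gridlock=7.2.
Route 1 regrets: 0.8, 1.0, 1.2, 0.2, 0.0 → max 1.2
Route 2 regrets: 0.0, 0.0, 0.0, 0.1, 1.6 → max 1.6
Route 3 regrets: 0.4, 0.9, 0.2, 2.1, 0.7 → max 2.1
Route 4 regrets: 2.0, 0.9, 1.5, 0.3, 1.3 → max 2.0
Route 5 regrets: 1.2, 1.2, 1.8, 1.5, 1.4 → max 1.8
Route 6 regrets: 1.9, 2.2, 0.5, 0.0, 0.1 → max 2.2
Smallest max regret = 1.2 → Route 1.

maximin → Route 1; minimax regret → Route 1 (agree)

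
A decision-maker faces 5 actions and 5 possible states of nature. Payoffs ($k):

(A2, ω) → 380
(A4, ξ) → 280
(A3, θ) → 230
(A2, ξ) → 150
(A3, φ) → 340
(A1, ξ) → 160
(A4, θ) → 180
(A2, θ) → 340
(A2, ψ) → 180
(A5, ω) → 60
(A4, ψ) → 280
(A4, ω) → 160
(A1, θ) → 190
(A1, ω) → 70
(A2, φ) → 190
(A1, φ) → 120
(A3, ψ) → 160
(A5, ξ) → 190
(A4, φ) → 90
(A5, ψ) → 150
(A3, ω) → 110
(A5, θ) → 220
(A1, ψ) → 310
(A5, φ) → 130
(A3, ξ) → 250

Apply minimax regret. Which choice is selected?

Column bests: θ=340, φ=340, ψ=310, ω=380, ξ=280.
A1 regrets: 150, 220, 0, 310, 120 → max 310
A2 regrets: 0, 150, 130, 0, 130 → max 150
A3 regrets: 110, 0, 150, 270, 30 → max 270
A4 regrets: 160, 250, 30, 220, 0 → max 250
A5 regrets: 120, 210, 160, 320, 90 → max 320
Smallest max regret = 150 → A2.

A2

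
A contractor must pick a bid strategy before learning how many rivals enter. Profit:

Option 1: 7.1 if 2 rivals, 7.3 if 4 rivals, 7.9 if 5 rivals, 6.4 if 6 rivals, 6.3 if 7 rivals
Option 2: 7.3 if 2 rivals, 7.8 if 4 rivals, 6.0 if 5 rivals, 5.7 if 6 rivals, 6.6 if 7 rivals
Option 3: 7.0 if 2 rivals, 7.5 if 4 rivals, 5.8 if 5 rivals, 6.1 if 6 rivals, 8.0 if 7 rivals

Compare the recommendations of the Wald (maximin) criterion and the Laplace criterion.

maximin → Option 1; laplace → Option 1 (agree)

Row minima: Option 1=6.3, Option 2=5.7, Option 3=5.8
Best worst-case = 6.3 → Option 1.
Row averages: Option 1=7, Option 2=6.68, Option 3=6.88
Highest average = 7 → Option 1.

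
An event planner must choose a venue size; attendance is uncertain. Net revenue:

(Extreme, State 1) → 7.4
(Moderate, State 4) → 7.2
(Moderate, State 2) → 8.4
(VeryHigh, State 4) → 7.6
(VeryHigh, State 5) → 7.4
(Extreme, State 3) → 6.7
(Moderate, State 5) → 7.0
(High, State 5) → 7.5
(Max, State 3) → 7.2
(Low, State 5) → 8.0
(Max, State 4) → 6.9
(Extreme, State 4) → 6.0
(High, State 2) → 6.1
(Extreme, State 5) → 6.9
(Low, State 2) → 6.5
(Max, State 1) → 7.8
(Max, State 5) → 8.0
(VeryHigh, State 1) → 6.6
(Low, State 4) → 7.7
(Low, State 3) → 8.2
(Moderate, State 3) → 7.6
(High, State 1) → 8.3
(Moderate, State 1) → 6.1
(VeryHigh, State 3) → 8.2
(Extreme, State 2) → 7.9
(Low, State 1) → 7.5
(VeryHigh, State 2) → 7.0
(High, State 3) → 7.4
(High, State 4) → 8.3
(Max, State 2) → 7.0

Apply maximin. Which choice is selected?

Max

Row minima: Low=6.5, Moderate=6.1, High=6.1, VeryHigh=6.6, Extreme=6.0, Max=6.9
Best worst-case = 6.9 → Max.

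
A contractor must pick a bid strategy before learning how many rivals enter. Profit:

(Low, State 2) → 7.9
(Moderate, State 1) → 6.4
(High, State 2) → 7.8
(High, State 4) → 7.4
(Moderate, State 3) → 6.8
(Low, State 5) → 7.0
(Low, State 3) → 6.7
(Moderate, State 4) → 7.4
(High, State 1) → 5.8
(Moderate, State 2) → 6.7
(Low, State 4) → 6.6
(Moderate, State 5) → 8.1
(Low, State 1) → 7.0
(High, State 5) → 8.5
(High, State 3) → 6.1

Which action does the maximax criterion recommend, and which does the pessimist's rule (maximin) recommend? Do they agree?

maximax → High; maximin → Low (disagree)

Row maxima: Low=7.9, Moderate=8.1, High=8.5
Best best-case = 8.5 → High.
Row minima: Low=6.6, Moderate=6.4, High=5.8
Best worst-case = 6.6 → Low.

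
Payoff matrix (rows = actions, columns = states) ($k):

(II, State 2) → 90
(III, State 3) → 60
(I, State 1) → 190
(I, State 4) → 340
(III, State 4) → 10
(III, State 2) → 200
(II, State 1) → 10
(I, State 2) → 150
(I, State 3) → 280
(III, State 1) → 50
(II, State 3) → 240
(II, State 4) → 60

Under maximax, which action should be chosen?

Row maxima: I=340, II=240, III=200
Best best-case = 340 → I.

I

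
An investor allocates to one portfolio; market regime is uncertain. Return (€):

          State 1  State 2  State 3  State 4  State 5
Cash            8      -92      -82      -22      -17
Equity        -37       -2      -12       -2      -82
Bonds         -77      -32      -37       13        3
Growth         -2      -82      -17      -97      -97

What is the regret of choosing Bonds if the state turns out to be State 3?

25

Best payoff under State 3 is -12.
Regret = -12 − (-37) = 25.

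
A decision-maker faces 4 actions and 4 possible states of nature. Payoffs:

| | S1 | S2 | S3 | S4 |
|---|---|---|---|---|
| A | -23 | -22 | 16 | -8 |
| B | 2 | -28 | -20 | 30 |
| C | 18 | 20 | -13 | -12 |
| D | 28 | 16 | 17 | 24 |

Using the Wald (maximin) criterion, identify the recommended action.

Row minima: A=-23, B=-28, C=-13, D=16
Best worst-case = 16 → D.

D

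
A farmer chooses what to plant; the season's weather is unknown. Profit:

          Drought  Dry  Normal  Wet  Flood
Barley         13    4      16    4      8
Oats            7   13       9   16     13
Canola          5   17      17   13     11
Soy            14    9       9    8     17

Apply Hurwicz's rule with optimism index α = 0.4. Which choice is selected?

Barley: 0.4·16 + 0.6·4 = 8.8
Oats: 0.4·16 + 0.6·7 = 10.6
Canola: 0.4·17 + 0.6·5 = 9.8
Soy: 0.4·17 + 0.6·8 = 11.6
Highest Hurwicz score = 11.6 → Soy.

Soy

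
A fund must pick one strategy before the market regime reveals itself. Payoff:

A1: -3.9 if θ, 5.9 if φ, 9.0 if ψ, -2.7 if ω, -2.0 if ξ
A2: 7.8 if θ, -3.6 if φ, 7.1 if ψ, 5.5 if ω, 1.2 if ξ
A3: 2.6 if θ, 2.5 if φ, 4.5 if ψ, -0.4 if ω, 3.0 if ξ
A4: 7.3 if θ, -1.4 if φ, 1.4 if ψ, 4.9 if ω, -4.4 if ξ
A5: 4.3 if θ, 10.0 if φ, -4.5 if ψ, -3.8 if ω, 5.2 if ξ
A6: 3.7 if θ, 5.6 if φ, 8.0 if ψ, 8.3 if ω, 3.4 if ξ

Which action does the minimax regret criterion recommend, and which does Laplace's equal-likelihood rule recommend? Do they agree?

minimax regret → A6; laplace → A6 (agree)

Column bests: θ=7.8, φ=10.0, ψ=9.0, ω=8.3, ξ=5.2.
A1 regrets: 11.7, 4.1, 0.0, 11.0, 7.2 → max 11.7
A2 regrets: 0.0, 13.6, 1.9, 2.8, 4.0 → max 13.6
A3 regrets: 5.2, 7.5, 4.5, 8.7, 2.2 → max 8.7
A4 regrets: 0.5, 11.4, 7.6, 3.4, 9.6 → max 11.4
A5 regrets: 3.5, 0.0, 13.5, 12.1, 0.0 → max 13.5
A6 regrets: 4.1, 4.4, 1.0, 0.0, 1.8 → max 4.4
Smallest max regret = 4.4 → A6.
Row averages: A1=1.26, A2=3.6, A3=2.44, A4=1.56, A5=2.24, A6=5.8
Highest average = 5.8 → A6.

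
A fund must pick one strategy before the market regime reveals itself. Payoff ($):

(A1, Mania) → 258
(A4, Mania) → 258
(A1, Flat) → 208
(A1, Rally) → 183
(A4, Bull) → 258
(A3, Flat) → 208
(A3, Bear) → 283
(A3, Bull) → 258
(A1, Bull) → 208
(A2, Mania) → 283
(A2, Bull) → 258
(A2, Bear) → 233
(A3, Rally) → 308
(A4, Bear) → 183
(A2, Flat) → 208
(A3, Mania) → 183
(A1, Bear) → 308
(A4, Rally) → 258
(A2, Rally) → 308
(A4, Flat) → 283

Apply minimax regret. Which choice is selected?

Column bests: Bear=308, Flat=283, Bull=258, Rally=308, Mania=283.
A1 regrets: 0, 75, 50, 125, 25 → max 125
A2 regrets: 75, 75, 0, 0, 0 → max 75
A3 regrets: 25, 75, 0, 0, 100 → max 100
A4 regrets: 125, 0, 0, 50, 25 → max 125
Smallest max regret = 75 → A2.

A2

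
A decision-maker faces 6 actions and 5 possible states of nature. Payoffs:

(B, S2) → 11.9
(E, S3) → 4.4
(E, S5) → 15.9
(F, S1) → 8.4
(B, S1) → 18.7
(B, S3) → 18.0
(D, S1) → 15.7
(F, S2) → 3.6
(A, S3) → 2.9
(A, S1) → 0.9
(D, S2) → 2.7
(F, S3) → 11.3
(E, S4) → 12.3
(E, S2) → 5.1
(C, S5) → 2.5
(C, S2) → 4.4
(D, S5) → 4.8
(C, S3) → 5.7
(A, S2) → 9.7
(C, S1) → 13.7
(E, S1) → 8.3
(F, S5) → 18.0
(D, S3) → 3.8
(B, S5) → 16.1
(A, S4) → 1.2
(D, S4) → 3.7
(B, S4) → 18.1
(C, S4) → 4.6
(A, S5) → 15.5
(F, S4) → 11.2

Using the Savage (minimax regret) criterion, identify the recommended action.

Column bests: S1=18.7, S2=11.9, S3=18.0, S4=18.1, S5=18.0.
A regrets: 17.8, 2.2, 15.1, 16.9, 2.5 → max 17.8
B regrets: 0.0, 0.0, 0.0, 0.0, 1.9 → max 1.9
C regrets: 5.0, 7.5, 12.3, 13.5, 15.5 → max 15.5
D regrets: 3.0, 9.2, 14.2, 14.4, 13.2 → max 14.4
E regrets: 10.4, 6.8, 13.6, 5.8, 2.1 → max 13.6
F regrets: 10.3, 8.3, 6.7, 6.9, 0.0 → max 10.3
Smallest max regret = 1.9 → B.

B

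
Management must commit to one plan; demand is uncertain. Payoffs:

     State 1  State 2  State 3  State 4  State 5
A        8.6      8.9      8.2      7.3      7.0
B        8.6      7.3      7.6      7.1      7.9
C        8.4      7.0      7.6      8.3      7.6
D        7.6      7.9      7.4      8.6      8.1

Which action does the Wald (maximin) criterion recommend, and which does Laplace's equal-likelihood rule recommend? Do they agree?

maximin → D; laplace → A (disagree)

Row minima: A=7.0, B=7.1, C=7.0, D=7.4
Best worst-case = 7.4 → D.
Row averages: A=8, B=7.7, C=7.78, D=7.92
Highest average = 8 → A.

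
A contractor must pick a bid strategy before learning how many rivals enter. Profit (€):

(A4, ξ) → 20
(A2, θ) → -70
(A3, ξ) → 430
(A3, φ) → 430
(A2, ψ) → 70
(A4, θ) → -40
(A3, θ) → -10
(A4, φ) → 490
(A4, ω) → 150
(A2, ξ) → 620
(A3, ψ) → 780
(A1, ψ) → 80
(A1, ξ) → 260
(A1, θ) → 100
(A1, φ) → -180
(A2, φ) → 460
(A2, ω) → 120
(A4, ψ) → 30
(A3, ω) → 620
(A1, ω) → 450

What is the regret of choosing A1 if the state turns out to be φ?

670

Best payoff under φ is 490.
Regret = 490 − (-180) = 670.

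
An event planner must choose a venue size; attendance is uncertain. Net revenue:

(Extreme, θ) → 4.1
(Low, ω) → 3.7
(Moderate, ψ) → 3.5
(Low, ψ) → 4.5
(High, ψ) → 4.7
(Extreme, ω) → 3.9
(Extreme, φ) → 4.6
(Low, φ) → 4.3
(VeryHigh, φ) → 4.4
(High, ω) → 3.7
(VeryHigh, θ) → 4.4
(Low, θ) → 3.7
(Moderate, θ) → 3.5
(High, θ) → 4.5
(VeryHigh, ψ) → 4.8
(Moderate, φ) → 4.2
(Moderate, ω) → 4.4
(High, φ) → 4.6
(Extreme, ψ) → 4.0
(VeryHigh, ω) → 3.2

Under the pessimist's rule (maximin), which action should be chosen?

Extreme

Row minima: Low=3.7, Moderate=3.5, High=3.7, VeryHigh=3.2, Extreme=3.9
Best worst-case = 3.9 → Extreme.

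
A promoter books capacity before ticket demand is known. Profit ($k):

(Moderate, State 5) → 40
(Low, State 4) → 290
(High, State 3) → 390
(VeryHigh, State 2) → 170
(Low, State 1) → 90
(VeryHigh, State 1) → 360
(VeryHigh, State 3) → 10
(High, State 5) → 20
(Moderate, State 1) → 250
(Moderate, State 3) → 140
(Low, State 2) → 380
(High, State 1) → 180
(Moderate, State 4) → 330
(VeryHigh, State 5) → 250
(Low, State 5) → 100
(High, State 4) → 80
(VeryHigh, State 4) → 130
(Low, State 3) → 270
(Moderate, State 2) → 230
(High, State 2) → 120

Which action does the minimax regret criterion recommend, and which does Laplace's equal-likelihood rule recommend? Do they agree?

Column bests: State 1=360, State 2=380, State 3=390, State 4=330, State 5=250.
Low regrets: 270, 0, 120, 40, 150 → max 270
Moderate regrets: 110, 150, 250, 0, 210 → max 250
High regrets: 180, 260, 0, 250, 230 → max 260
VeryHigh regrets: 0, 210, 380, 200, 0 → max 380
Smallest max regret = 250 → Moderate.
Row averages: Low=226, Moderate=198, High=158, VeryHigh=184
Highest average = 226 → Low.

minimax regret → Moderate; laplace → Low (disagree)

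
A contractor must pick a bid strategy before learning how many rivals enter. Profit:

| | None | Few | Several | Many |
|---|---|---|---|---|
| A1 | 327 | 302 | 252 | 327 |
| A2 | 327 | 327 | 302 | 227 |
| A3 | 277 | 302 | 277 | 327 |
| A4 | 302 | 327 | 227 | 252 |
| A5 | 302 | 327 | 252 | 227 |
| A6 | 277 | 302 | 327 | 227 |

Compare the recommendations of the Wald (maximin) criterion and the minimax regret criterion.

Row minima: A1=252, A2=227, A3=277, A4=227, A5=227, A6=227
Best worst-case = 277 → A3.
Column bests: None=327, Few=327, Several=327, Many=327.
A1 regrets: 0, 25, 75, 0 → max 75
A2 regrets: 0, 0, 25, 100 → max 100
A3 regrets: 50, 25, 50, 0 → max 50
A4 regrets: 25, 0, 100, 75 → max 100
A5 regrets: 25, 0, 75, 100 → max 100
A6 regrets: 50, 25, 0, 100 → max 100
Smallest max regret = 50 → A3.

maximin → A3; minimax regret → A3 (agree)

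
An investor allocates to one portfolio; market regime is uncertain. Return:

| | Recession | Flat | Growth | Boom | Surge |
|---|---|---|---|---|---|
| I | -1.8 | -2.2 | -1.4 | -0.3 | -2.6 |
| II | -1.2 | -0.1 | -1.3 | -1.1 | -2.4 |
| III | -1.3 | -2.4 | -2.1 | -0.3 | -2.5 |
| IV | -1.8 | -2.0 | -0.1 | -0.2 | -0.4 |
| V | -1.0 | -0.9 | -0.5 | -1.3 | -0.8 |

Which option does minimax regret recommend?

V

Column bests: Recession=-1.0, Flat=-0.1, Growth=-0.1, Boom=-0.2, Surge=-0.4.
I regrets: 0.8, 2.1, 1.3, 0.1, 2.2 → max 2.2
II regrets: 0.2, 0.0, 1.2, 0.9, 2.0 → max 2.0
III regrets: 0.3, 2.3, 2.0, 0.1, 2.1 → max 2.3
IV regrets: 0.8, 1.9, 0.0, 0.0, 0.0 → max 1.9
V regrets: 0.0, 0.8, 0.4, 1.1, 0.4 → max 1.1
Smallest max regret = 1.1 → V.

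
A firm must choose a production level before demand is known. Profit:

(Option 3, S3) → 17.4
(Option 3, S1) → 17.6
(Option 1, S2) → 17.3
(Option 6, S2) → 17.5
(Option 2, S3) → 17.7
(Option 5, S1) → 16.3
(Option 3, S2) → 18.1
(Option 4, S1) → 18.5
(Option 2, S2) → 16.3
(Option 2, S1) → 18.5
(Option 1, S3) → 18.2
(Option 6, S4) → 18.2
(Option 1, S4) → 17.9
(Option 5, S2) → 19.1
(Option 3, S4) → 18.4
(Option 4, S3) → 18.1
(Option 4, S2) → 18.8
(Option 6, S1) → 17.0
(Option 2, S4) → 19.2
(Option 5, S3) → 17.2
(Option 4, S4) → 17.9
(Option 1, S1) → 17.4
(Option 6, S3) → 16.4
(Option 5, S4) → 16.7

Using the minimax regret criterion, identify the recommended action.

Column bests: S1=18.5, S2=19.1, S3=18.2, S4=19.2.
Option 1 regrets: 1.1, 1.8, 0.0, 1.3 → max 1.8
Option 2 regrets: 0.0, 2.8, 0.5, 0.0 → max 2.8
Option 3 regrets: 0.9, 1.0, 0.8, 0.8 → max 1.0
Option 4 regrets: 0.0, 0.3, 0.1, 1.3 → max 1.3
Option 5 regrets: 2.2, 0.0, 1.0, 2.5 → max 2.5
Option 6 regrets: 1.5, 1.6, 1.8, 1.0 → max 1.8
Smallest max regret = 1.0 → Option 3.

Option 3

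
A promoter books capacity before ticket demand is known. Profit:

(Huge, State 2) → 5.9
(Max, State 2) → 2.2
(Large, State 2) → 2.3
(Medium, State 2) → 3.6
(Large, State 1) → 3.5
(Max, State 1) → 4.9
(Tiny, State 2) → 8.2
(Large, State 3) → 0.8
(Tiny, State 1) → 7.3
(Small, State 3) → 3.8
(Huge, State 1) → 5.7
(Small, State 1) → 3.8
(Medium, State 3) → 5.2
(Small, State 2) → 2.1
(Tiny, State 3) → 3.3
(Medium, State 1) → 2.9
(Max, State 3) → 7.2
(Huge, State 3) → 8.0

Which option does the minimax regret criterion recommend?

Huge

Column bests: State 1=7.3, State 2=8.2, State 3=8.0.
Tiny regrets: 0.0, 0.0, 4.7 → max 4.7
Small regrets: 3.5, 6.1, 4.2 → max 6.1
Medium regrets: 4.4, 4.6, 2.8 → max 4.6
Large regrets: 3.8, 5.9, 7.2 → max 7.2
Huge regrets: 1.6, 2.3, 0.0 → max 2.3
Max regrets: 2.4, 6.0, 0.8 → max 6.0
Smallest max regret = 2.3 → Huge.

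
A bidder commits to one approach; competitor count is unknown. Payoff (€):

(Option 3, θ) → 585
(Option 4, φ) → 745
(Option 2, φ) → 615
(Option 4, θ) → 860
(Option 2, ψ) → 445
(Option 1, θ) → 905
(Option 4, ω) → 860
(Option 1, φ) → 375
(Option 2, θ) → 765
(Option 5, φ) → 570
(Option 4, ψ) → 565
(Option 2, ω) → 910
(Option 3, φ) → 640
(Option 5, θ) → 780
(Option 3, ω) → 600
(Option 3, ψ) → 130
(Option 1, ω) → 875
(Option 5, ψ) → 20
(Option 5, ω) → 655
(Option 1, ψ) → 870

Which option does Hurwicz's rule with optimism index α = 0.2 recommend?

Option 4

Option 1: 0.2·905 + 0.8·375 = 481
Option 2: 0.2·910 + 0.8·445 = 538
Option 3: 0.2·640 + 0.8·130 = 232
Option 4: 0.2·860 + 0.8·565 = 624
Option 5: 0.2·780 + 0.8·20 = 172
Highest Hurwicz score = 624 → Option 4.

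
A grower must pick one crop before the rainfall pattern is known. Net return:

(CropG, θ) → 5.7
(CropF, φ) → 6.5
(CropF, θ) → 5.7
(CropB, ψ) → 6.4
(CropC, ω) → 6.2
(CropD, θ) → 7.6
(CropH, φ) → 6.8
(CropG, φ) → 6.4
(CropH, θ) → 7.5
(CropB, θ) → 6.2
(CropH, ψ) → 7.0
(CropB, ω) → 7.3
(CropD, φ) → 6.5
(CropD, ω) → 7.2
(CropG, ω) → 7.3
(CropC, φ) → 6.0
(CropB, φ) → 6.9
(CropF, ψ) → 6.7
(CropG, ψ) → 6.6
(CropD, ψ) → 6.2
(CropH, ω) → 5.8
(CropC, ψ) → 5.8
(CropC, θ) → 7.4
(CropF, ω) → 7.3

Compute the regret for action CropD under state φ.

0.4

Best payoff under φ is 6.9.
Regret = 6.9 − 6.5 = 0.4.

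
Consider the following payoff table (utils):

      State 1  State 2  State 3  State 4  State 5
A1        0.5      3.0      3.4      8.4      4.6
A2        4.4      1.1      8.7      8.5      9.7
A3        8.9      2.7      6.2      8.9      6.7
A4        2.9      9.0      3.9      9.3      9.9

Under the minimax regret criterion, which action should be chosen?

A4

Column bests: State 1=8.9, State 2=9.0, State 3=8.7, State 4=9.3, State 5=9.9.
A1 regrets: 8.4, 6.0, 5.3, 0.9, 5.3 → max 8.4
A2 regrets: 4.5, 7.9, 0.0, 0.8, 0.2 → max 7.9
A3 regrets: 0.0, 6.3, 2.5, 0.4, 3.2 → max 6.3
A4 regrets: 6.0, 0.0, 4.8, 0.0, 0.0 → max 6.0
Smallest max regret = 6.0 → A4.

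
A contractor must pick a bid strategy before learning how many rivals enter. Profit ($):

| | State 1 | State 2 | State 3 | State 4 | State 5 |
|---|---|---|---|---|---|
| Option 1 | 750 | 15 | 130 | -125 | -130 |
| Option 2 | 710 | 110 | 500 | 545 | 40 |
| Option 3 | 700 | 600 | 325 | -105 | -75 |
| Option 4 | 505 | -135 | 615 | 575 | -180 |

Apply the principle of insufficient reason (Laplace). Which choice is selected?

Option 2

Row averages: Option 1=128, Option 2=381, Option 3=289, Option 4=276
Highest average = 381 → Option 2.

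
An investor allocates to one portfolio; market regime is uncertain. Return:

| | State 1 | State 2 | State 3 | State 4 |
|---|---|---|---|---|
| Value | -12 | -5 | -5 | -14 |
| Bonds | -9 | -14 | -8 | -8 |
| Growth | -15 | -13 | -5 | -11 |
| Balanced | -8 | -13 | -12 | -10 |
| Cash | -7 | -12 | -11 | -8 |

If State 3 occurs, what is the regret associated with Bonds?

3

Best payoff under State 3 is -5.
Regret = -5 − (-8) = 3.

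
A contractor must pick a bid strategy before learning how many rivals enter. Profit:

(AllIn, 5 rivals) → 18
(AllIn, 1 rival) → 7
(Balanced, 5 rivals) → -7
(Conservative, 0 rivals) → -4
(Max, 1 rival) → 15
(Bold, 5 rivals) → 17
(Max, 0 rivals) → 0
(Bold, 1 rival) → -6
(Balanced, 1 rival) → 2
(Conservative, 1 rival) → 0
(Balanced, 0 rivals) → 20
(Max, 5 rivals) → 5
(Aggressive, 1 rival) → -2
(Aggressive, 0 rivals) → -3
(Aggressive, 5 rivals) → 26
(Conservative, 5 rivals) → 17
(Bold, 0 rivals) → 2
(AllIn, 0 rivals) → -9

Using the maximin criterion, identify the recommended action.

Row minima: Conservative=-4, Balanced=-7, Aggressive=-3, Bold=-6, AllIn=-9, Max=0
Best worst-case = 0 → Max.

Max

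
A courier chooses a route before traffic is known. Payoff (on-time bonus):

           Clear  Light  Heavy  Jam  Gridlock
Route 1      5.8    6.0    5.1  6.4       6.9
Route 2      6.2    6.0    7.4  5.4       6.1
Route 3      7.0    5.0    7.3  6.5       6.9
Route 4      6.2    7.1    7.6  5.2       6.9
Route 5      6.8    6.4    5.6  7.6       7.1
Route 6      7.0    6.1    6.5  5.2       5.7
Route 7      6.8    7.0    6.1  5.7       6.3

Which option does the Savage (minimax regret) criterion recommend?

Column bests: Clear=7.0, Light=7.1, Heavy=7.6, Jam=7.6, Gridlock=7.1.
Route 1 regrets: 1.2, 1.1, 2.5, 1.2, 0.2 → max 2.5
Route 2 regrets: 0.8, 1.1, 0.2, 2.2, 1.0 → max 2.2
Route 3 regrets: 0.0, 2.1, 0.3, 1.1, 0.2 → max 2.1
Route 4 regrets: 0.8, 0.0, 0.0, 2.4, 0.2 → max 2.4
Route 5 regrets: 0.2, 0.7, 2.0, 0.0, 0.0 → max 2.0
Route 6 regrets: 0.0, 1.0, 1.1, 2.4, 1.4 → max 2.4
Route 7 regrets: 0.2, 0.1, 1.5, 1.9, 0.8 → max 1.9
Smallest max regret = 1.9 → Route 7.

Route 7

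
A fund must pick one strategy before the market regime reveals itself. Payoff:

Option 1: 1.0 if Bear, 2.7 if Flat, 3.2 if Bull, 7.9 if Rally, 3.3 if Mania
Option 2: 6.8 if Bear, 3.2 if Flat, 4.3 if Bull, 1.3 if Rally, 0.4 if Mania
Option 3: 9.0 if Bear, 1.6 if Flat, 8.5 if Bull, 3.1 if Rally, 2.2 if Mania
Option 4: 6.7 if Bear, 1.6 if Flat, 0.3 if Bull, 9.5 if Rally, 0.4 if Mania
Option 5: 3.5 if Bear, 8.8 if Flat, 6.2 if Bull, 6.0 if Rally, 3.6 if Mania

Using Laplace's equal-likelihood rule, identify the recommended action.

Row averages: Option 1=3.62, Option 2=3.2, Option 3=4.88, Option 4=3.7, Option 5=5.62
Highest average = 5.62 → Option 5.

Option 5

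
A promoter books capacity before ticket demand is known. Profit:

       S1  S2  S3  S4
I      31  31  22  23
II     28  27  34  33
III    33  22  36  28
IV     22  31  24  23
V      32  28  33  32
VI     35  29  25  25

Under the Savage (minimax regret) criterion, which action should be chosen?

V

Column bests: S1=35, S2=31, S3=36, S4=33.
I regrets: 4, 0, 14, 10 → max 14
II regrets: 7, 4, 2, 0 → max 7
III regrets: 2, 9, 0, 5 → max 9
IV regrets: 13, 0, 12, 10 → max 13
V regrets: 3, 3, 3, 1 → max 3
VI regrets: 0, 2, 11, 8 → max 11
Smallest max regret = 3 → V.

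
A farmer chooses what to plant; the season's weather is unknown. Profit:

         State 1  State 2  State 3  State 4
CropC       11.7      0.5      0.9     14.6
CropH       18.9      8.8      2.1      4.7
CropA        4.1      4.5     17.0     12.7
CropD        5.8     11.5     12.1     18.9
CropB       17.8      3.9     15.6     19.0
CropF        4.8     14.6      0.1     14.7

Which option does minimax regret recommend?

Column bests: State 1=18.9, State 2=14.6, State 3=17.0, State 4=19.0.
CropC regrets: 7.2, 14.1, 16.1, 4.4 → max 16.1
CropH regrets: 0.0, 5.8, 14.9, 14.3 → max 14.9
CropA regrets: 14.8, 10.1, 0.0, 6.3 → max 14.8
CropD regrets: 13.1, 3.1, 4.9, 0.1 → max 13.1
CropB regrets: 1.1, 10.7, 1.4, 0.0 → max 10.7
CropF regrets: 14.1, 0.0, 16.9, 4.3 → max 16.9
Smallest max regret = 10.7 → CropB.

CropB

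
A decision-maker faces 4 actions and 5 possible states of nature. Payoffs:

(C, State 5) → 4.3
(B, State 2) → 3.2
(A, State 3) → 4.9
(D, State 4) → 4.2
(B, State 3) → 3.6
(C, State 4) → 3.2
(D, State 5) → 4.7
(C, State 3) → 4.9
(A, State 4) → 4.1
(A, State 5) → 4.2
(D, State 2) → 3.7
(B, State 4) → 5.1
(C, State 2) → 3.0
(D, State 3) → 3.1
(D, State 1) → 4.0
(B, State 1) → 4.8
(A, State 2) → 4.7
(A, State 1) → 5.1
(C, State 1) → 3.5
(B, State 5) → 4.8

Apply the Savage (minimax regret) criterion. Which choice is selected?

Column bests: State 1=5.1, State 2=4.7, State 3=4.9, State 4=5.1, State 5=4.8.
A regrets: 0.0, 0.0, 0.0, 1.0, 0.6 → max 1.0
B regrets: 0.3, 1.5, 1.3, 0.0, 0.0 → max 1.5
C regrets: 1.6, 1.7, 0.0, 1.9, 0.5 → max 1.9
D regrets: 1.1, 1.0, 1.8, 0.9, 0.1 → max 1.8
Smallest max regret = 1.0 → A.

A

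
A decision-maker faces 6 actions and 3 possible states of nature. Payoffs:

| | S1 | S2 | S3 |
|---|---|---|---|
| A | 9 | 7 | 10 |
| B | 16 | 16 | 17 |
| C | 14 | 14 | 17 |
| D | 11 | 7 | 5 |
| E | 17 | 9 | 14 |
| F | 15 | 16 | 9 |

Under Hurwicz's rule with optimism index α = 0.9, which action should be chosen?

A: 0.9·10 + 0.1·7 = 9.7
B: 0.9·17 + 0.1·16 = 16.9
C: 0.9·17 + 0.1·14 = 16.7
D: 0.9·11 + 0.1·5 = 10.4
E: 0.9·17 + 0.1·9 = 16.2
F: 0.9·16 + 0.1·9 = 15.3
Highest Hurwicz score = 16.9 → B.

B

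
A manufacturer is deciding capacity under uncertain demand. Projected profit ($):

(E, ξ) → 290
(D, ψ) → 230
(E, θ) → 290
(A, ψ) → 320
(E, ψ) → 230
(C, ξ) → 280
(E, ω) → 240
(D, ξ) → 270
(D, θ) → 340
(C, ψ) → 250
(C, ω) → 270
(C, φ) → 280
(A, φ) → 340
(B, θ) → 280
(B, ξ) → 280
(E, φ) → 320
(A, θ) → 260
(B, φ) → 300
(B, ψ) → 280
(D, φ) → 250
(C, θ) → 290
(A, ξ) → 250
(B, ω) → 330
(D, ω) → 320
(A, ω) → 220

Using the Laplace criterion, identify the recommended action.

B

Row averages: A=278, B=294, C=274, D=282, E=274
Highest average = 294 → B.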